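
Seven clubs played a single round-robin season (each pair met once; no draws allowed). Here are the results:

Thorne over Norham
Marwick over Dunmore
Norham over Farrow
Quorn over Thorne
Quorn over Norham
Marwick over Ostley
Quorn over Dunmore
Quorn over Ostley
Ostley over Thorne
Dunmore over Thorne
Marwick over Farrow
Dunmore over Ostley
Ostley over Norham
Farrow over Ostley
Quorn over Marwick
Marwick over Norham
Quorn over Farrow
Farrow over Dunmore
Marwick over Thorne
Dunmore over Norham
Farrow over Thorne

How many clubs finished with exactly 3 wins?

Win totals: Dunmore 3, Marwick 5, Quorn 6, Norham 1, Thorne 1, Farrow 3, Ostley 2.
Exactly 3: Dunmore, Farrow — 2 clubs.

2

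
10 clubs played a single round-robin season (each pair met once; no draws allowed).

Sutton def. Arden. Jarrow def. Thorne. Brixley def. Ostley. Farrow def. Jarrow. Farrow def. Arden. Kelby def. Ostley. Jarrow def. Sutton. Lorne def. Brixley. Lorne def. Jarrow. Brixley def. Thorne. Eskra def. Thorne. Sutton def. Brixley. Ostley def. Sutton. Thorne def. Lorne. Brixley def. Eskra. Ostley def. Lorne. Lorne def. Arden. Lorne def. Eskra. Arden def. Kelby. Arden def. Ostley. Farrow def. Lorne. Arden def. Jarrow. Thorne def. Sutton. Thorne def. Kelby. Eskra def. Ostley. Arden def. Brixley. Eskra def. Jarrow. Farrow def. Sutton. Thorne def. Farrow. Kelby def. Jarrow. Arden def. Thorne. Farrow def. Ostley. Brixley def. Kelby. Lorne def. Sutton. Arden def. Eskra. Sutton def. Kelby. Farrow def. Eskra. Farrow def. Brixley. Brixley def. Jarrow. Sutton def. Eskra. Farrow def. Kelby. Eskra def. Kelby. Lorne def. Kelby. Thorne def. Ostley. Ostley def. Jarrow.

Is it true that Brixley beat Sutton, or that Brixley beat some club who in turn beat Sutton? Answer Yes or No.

Yes

Brixley did not beat Sutton directly.
Brixley beat Ostley, Eskra, Jarrow, Kelby, Thorne. Of those, Ostley beat Sutton.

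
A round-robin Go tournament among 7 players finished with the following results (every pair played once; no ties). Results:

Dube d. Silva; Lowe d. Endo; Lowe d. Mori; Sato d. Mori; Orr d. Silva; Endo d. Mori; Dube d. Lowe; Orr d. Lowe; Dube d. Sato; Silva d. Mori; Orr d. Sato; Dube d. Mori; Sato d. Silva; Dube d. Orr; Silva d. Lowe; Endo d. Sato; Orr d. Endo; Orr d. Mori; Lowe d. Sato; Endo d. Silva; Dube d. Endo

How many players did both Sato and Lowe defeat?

1

Sato beat: Silva, Mori.
Lowe beat: Sato, Mori, Endo.
Both beat: Mori — 1.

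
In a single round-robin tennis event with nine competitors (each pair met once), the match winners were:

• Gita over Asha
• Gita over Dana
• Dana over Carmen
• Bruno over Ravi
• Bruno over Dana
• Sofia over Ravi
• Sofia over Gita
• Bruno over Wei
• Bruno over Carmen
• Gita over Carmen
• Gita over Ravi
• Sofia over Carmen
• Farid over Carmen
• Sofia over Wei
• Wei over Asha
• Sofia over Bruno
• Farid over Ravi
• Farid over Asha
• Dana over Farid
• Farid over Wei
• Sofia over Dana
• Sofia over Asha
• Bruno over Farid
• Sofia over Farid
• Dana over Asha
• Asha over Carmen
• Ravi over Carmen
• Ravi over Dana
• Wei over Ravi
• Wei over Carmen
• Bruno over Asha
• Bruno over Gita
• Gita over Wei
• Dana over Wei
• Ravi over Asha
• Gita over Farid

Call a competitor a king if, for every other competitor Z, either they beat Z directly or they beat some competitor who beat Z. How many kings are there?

Dana cannot reach Bruno, Gita, Sofia in two steps.
Bruno cannot reach Sofia in two steps.
Carmen cannot reach Dana, Bruno, Farid, Ravi, Gita, Sofia, Asha, Wei in two steps.
Farid cannot reach Bruno, Gita, Sofia in two steps.
Ravi cannot reach Bruno, Gita, Sofia in two steps.
Gita cannot reach Bruno, Sofia in two steps.
Sofia reaches everyone (king).
Asha cannot reach Dana, Bruno, Farid, Ravi, Gita, Sofia, Wei in two steps.
Wei cannot reach Bruno, Farid, Gita, Sofia in two steps.
Kings: Sofia — 1.

1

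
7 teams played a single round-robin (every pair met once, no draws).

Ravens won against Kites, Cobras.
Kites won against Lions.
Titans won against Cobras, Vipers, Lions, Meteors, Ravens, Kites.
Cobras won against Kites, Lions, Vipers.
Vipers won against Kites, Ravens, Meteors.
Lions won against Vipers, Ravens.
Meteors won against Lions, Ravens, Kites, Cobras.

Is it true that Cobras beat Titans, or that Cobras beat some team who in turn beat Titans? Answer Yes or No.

No

Cobras did not beat Titans directly.
Cobras beat Vipers, Kites, Lions, but each of them lost to Titans. No two-step path.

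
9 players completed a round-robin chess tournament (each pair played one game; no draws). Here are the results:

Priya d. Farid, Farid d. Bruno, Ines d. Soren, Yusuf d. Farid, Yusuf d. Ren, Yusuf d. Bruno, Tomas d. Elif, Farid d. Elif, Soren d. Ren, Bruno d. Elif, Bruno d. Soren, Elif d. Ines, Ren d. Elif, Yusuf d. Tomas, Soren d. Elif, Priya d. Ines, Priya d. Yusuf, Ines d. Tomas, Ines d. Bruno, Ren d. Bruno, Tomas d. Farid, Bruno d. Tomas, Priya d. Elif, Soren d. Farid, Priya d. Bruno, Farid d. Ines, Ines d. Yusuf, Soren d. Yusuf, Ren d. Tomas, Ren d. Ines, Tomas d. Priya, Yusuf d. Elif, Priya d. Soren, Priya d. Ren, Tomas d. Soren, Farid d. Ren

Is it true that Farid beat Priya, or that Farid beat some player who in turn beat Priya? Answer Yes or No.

Farid did not beat Priya directly.
Farid beat Ren, Bruno, Ines, Elif, but each of them lost to Priya. No two-step path.

No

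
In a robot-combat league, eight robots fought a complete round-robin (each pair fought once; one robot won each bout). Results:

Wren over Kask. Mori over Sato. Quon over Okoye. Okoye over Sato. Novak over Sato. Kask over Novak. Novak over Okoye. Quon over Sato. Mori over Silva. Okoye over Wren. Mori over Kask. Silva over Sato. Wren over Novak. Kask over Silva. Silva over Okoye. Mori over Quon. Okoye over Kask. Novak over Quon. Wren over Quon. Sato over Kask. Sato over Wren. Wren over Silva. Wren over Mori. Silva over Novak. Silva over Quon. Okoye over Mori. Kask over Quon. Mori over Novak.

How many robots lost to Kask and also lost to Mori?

3

Kask beat: Novak, Silva, Quon.
Mori beat: Novak, Kask, Silva, Quon, Sato.
Both beat: Novak, Silva, Quon — 3.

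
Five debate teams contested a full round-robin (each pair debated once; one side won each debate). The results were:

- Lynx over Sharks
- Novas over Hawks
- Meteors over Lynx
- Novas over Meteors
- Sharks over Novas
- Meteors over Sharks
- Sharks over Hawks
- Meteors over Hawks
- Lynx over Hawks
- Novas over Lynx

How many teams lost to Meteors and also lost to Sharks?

1

Meteors beat: Sharks, Lynx, Hawks.
Sharks beat: Novas, Hawks.
Both beat: Hawks — 1.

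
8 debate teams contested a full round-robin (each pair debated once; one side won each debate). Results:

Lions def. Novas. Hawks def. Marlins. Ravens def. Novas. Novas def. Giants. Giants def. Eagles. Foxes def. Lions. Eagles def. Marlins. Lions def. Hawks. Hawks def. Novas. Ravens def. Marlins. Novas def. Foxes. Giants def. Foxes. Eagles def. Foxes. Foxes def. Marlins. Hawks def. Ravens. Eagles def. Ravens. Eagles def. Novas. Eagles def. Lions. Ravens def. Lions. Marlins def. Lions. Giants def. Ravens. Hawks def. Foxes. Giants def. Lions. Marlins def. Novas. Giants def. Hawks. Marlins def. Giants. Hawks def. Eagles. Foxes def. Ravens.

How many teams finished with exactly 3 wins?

3

Win totals: Novas 2, Ravens 3, Marlins 3, Giants 5, Eagles 5, Foxes 3, Hawks 5, Lions 2.
Exactly 3: Ravens, Marlins, Foxes — 3 teams.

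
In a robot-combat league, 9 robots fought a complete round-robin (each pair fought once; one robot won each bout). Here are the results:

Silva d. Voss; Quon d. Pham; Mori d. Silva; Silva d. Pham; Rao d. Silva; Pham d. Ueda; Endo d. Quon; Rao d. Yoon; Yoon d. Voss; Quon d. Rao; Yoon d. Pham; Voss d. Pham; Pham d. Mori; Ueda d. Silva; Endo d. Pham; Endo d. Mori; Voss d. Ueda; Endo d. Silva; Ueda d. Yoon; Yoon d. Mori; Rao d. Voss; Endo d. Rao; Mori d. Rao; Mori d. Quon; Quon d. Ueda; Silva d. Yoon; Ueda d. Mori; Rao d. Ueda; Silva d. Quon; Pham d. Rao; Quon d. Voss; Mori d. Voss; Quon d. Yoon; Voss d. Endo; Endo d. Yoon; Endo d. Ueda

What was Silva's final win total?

Silva's results: beat Voss, Quon, Pham, Yoon; lost to Endo, Ueda, Mori, Rao.
That is 4 wins.

4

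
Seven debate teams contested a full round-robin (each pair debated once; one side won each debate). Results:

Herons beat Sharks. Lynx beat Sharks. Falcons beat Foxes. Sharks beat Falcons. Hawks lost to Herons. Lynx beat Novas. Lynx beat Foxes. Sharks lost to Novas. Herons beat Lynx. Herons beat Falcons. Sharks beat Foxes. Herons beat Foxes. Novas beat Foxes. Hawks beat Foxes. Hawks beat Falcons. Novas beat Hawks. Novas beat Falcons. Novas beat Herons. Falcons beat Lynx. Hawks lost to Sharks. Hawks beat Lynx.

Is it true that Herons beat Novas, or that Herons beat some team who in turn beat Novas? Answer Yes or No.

Yes

Herons did not beat Novas directly.
Herons beat Sharks, Falcons, Hawks, Foxes, Lynx. Of those, Lynx beat Novas.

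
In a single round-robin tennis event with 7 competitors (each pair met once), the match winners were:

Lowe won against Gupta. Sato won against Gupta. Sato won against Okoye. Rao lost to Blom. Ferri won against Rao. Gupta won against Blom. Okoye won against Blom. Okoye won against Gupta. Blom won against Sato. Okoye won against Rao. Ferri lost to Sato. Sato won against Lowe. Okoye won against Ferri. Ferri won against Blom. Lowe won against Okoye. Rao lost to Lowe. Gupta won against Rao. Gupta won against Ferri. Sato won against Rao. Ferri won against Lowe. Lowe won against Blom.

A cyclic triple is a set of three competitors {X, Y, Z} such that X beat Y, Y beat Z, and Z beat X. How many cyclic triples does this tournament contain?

Win totals: Lowe 4, Blom 2, Rao 0, Gupta 3, Ferri 3, Sato 5, Okoye 4.
A competitor with w wins dominates both others in C(w,2) triples; summing gives 6 + 1 + 0 + 3 + 3 + 10 + 6 = 29 transitive triples.
Total triples C(7,3) = 35, so cyclic triples = 35 − 29 = 6.

6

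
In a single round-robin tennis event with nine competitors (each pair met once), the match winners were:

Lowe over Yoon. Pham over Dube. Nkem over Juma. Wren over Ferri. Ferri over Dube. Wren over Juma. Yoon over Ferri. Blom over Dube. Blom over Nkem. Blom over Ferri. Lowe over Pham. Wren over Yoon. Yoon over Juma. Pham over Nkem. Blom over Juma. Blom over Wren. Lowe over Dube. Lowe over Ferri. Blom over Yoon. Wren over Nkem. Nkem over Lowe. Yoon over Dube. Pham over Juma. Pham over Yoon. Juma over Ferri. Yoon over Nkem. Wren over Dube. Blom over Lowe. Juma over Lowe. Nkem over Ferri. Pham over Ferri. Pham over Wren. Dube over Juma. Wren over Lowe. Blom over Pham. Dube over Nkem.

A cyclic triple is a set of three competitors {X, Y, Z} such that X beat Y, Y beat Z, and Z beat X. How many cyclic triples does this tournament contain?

9

Win totals: Dube 2, Ferri 1, Juma 2, Yoon 4, Pham 6, Blom 8, Nkem 3, Lowe 4, Wren 6.
A competitor with w wins dominates both others in C(w,2) triples; summing gives 1 + 0 + 1 + 6 + 15 + 28 + 3 + 6 + 15 = 75 transitive triples.
Total triples C(9,3) = 84, so cyclic triples = 84 − 75 = 9.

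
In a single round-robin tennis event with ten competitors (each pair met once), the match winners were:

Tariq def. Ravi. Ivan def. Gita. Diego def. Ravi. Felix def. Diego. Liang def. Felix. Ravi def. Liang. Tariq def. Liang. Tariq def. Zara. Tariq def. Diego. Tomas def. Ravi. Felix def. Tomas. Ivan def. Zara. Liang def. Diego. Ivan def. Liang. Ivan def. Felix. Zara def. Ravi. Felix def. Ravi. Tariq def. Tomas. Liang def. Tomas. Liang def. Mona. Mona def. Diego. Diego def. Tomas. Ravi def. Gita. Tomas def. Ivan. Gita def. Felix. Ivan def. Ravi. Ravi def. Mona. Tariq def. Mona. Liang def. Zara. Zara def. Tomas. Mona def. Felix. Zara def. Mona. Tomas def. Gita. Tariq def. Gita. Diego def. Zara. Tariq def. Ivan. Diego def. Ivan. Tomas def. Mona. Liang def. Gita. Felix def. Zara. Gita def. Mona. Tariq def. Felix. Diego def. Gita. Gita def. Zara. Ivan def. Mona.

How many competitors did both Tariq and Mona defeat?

Tariq beat: Ivan, Diego, Gita, Felix, Ravi, Zara, Tomas, Mona, Liang.
Mona beat: Diego, Felix.
Both beat: Diego, Felix — 2.

2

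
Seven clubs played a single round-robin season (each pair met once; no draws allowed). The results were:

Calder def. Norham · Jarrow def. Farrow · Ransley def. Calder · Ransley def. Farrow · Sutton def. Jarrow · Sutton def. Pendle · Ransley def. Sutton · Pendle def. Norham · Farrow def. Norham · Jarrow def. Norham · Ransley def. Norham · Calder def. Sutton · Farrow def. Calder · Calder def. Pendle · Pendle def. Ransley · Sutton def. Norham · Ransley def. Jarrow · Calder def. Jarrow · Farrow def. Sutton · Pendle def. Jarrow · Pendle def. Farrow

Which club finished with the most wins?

Ransley

Win totals: Sutton 3, Pendle 4, Jarrow 2, Norham 0, Calder 4, Ransley 5, Farrow 3.
Ransley leads with 5 wins (next highest: 4).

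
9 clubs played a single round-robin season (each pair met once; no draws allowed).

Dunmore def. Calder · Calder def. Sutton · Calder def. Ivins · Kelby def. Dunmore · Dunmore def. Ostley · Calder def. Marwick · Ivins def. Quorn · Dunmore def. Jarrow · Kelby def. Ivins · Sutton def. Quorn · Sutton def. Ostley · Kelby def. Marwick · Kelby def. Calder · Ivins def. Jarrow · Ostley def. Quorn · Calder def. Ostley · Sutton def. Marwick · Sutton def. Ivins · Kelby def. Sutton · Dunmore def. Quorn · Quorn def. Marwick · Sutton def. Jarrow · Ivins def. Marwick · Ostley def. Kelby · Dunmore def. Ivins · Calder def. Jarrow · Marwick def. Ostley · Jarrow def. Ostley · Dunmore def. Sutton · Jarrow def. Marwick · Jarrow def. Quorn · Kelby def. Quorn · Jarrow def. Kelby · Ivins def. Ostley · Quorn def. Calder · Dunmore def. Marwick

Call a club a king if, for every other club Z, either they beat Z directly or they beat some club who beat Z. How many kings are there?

3

Jarrow reaches everyone (king).
Marwick cannot reach Jarrow, Ivins, Calder, Dunmore, Sutton in two steps.
Ivins cannot reach Dunmore, Sutton in two steps.
Quorn cannot reach Dunmore, Kelby in two steps.
Calder cannot reach Dunmore in two steps.
Dunmore reaches everyone (king).
Ostley cannot reach Jarrow in two steps.
Sutton cannot reach Dunmore in two steps.
Kelby reaches everyone (king).
Kings: Jarrow, Dunmore, Kelby — 3.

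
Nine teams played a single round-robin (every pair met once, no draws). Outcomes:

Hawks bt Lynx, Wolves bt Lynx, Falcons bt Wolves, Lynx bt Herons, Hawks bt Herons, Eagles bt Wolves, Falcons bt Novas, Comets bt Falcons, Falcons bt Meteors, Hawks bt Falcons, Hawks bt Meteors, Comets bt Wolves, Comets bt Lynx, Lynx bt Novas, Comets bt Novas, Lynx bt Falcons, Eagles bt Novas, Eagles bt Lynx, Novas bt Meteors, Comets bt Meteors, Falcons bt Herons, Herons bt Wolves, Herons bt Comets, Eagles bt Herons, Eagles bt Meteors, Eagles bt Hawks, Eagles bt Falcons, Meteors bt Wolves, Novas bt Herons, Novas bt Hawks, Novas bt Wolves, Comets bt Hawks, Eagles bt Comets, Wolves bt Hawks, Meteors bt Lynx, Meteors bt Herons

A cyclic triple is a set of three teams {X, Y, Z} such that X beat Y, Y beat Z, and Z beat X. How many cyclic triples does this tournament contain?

15

Win totals: Lynx 3, Hawks 4, Eagles 8, Comets 6, Falcons 4, Novas 4, Herons 2, Meteors 3, Wolves 2.
A team with w wins dominates both others in C(w,2) triples; summing gives 3 + 6 + 28 + 15 + 6 + 6 + 1 + 3 + 1 = 69 transitive triples.
Total triples C(9,3) = 84, so cyclic triples = 84 − 69 = 15.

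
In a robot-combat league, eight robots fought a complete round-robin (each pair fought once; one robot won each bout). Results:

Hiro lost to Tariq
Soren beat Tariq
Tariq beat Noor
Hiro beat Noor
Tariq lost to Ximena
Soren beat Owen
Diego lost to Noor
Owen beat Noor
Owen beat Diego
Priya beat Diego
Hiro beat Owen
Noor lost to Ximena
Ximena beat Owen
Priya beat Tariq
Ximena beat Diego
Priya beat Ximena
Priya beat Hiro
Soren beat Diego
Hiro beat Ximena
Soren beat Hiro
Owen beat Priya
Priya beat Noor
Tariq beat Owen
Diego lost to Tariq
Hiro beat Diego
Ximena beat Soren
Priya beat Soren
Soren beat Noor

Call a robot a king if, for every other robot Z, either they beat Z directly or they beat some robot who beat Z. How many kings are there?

5

Hiro reaches everyone (king).
Ximena reaches everyone (king).
Soren reaches everyone (king).
Noor cannot reach Hiro, Ximena, Soren, Priya, Tariq, Owen in two steps.
Diego cannot reach Hiro, Ximena, Soren, Noor, Priya, Tariq, Owen in two steps.
Priya reaches everyone (king).
Tariq cannot reach Soren in two steps.
Owen reaches everyone (king).
Kings: Hiro, Ximena, Soren, Priya, Owen — 5.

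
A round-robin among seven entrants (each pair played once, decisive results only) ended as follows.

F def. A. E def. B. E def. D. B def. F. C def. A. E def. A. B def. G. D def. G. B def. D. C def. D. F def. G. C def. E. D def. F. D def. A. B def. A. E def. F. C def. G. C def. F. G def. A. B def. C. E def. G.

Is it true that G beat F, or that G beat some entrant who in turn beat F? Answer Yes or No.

No

G did not beat F directly.
G beat A, but each of them lost to F. No two-step path.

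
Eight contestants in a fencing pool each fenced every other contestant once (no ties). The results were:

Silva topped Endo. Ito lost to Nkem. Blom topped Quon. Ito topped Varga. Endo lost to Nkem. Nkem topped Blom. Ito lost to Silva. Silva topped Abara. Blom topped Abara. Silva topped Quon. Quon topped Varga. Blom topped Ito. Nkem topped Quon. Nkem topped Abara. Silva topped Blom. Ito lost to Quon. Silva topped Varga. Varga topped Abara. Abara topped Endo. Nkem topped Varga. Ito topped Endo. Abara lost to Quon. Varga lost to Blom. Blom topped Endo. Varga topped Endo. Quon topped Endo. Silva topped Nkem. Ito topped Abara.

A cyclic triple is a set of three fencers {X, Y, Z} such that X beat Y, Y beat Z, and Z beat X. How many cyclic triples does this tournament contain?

0

Win totals: Abara 1, Varga 2, Ito 3, Silva 7, Nkem 6, Quon 4, Blom 5, Endo 0.
A fencer with w wins dominates both others in C(w,2) triples; summing gives 0 + 1 + 3 + 21 + 15 + 6 + 10 + 0 = 56 transitive triples.
Total triples C(8,3) = 56, so cyclic triples = 56 − 56 = 0.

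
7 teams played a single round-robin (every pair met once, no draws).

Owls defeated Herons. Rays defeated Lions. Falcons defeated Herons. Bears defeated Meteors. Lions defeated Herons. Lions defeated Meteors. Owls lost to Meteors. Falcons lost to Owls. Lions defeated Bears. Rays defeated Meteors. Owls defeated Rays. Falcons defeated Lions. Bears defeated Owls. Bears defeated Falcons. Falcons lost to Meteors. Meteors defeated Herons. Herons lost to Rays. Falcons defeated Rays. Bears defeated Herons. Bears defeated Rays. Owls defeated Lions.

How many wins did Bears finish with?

5

Bears' results: beat Herons, Rays, Meteors, Owls, Falcons; lost to Lions.
That is 5 wins.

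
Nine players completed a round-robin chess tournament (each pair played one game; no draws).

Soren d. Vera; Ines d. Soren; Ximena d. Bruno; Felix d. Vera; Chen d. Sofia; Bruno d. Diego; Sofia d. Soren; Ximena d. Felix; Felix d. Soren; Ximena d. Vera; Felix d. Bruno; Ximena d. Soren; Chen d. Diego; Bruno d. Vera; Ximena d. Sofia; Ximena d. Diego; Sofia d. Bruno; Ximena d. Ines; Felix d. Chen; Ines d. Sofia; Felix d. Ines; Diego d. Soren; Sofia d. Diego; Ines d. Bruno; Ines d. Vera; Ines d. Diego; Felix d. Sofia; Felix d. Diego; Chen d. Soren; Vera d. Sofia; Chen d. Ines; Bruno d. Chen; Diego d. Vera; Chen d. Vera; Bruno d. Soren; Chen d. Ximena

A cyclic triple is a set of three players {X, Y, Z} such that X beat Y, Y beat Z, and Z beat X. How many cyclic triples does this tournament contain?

Win totals: Vera 1, Chen 6, Ximena 7, Sofia 3, Diego 2, Felix 7, Ines 5, Bruno 4, Soren 1.
A player with w wins dominates both others in C(w,2) triples; summing gives 0 + 15 + 21 + 3 + 1 + 21 + 10 + 6 + 0 = 77 transitive triples.
Total triples C(9,3) = 84, so cyclic triples = 84 − 77 = 7.

7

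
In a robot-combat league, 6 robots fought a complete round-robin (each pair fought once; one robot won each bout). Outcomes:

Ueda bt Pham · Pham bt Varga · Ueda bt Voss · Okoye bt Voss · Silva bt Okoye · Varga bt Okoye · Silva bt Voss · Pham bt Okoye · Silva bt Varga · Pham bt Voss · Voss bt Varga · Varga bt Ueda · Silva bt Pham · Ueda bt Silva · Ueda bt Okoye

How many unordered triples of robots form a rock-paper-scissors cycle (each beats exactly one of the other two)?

4

Of the C(6,3) = 20 triples, the cyclic ones are: {Silva, Ueda, Varga}; {Voss, Ueda, Varga}; {Voss, Varga, Okoye}; {Ueda, Varga, Pham}.
That is 4.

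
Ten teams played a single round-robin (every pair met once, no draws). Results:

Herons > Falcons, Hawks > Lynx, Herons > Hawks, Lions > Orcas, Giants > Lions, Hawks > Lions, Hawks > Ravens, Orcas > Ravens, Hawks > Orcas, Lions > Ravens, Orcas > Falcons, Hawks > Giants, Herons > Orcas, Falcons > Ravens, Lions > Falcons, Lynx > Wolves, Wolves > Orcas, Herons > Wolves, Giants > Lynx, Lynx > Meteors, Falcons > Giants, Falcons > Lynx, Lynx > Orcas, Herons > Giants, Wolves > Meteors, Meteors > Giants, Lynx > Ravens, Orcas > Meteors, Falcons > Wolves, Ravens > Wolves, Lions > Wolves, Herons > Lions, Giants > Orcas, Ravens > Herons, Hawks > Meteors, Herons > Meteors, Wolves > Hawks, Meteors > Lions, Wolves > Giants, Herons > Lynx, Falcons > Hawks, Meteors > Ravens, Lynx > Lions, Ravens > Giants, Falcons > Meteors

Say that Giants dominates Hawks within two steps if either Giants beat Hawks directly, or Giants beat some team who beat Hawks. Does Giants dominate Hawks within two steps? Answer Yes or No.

Giants did not beat Hawks directly.
Giants beat Lynx, Lions, Orcas, but each of them lost to Hawks. No two-step path.

No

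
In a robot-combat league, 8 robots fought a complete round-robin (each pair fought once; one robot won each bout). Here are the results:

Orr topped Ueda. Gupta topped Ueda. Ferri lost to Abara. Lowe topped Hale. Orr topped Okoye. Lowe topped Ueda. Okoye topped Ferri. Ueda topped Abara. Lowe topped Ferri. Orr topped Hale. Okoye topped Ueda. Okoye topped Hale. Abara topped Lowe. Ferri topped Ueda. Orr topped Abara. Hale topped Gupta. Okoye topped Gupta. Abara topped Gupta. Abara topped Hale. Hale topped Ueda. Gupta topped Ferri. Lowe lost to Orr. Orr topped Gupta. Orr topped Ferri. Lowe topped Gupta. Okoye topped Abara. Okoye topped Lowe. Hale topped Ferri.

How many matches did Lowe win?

4

Lowe's results: beat Gupta, Hale, Ueda, Ferri; lost to Okoye, Abara, Orr.
That is 4 wins.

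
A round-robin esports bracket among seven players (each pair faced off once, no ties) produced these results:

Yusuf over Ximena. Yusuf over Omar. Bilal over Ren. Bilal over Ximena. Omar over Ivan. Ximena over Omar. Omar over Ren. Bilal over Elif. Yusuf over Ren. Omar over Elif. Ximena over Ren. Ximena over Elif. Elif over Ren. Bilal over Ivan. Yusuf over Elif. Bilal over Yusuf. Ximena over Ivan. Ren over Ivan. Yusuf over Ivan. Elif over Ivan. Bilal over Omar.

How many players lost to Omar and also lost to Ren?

1

Omar beat: Ren, Elif, Ivan.
Ren beat: Ivan.
Both beat: Ivan — 1.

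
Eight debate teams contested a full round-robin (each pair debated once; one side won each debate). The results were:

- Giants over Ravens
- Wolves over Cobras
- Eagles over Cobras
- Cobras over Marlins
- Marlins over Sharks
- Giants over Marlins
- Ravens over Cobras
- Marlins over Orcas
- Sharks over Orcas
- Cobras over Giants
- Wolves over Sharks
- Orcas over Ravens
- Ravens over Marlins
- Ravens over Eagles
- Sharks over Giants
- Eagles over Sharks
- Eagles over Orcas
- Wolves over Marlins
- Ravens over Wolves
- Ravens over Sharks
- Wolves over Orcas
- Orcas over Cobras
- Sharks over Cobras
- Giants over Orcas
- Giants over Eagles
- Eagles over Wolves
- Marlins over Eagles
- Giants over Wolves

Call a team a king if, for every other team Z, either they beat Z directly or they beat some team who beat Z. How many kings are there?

Sharks reaches everyone (king).
Orcas reaches everyone (king).
Cobras reaches everyone (king).
Eagles reaches everyone (king).
Giants reaches everyone (king).
Ravens reaches everyone (king).
Marlins reaches everyone (king).
Wolves reaches everyone (king).
Kings: Sharks, Orcas, Cobras, Eagles, Giants, Ravens, Marlins, Wolves — 8.

8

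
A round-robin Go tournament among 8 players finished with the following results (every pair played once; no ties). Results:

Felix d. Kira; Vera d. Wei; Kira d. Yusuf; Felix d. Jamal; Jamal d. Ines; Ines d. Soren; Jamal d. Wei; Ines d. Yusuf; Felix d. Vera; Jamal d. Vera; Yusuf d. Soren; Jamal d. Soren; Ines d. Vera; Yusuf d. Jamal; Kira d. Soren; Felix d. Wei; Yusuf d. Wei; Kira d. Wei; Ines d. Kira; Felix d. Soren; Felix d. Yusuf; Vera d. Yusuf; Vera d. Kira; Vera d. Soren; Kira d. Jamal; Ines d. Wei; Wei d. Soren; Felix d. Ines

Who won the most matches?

Felix

Win totals: Kira 4, Jamal 4, Wei 1, Soren 0, Yusuf 3, Felix 7, Ines 5, Vera 4.
Felix leads with 7 wins (next highest: 5).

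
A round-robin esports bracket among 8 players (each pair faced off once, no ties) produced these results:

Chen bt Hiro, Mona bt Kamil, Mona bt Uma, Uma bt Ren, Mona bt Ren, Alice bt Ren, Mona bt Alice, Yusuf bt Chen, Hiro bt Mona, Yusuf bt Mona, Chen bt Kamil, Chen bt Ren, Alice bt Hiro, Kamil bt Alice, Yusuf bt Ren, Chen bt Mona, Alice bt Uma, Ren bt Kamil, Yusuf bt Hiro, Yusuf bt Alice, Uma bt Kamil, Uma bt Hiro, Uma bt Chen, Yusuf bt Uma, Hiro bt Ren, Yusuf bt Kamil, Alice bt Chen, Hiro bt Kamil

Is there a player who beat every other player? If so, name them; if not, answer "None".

Yusuf has 7 wins out of 7 opponents — a perfect record.

Yusuf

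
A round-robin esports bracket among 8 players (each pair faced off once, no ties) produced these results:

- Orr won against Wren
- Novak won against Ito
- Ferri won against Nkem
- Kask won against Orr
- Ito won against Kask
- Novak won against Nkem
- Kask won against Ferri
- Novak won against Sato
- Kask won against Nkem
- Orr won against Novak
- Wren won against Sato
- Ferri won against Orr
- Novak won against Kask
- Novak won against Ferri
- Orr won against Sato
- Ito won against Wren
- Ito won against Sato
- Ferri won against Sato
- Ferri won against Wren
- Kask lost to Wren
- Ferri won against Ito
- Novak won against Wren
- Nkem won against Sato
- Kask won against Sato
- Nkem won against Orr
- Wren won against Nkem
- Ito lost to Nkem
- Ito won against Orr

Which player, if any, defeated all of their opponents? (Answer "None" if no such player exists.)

Highest win total is Novak with 6 (out of 7 possible).
Novak lost to Orr, so no player went undefeated.

None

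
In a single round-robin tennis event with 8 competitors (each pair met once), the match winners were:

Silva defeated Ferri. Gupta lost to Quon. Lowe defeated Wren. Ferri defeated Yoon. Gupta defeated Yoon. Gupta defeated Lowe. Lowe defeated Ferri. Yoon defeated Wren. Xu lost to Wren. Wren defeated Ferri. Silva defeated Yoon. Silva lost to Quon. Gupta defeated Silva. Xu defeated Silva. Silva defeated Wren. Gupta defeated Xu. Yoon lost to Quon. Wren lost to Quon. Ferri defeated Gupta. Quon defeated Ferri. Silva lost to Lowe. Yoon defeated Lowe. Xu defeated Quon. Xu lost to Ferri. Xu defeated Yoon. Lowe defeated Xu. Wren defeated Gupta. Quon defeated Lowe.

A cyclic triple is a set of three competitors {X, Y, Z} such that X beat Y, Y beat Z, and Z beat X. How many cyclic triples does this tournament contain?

16

Win totals: Ferri 3, Quon 6, Lowe 4, Xu 3, Yoon 2, Silva 3, Wren 3, Gupta 4.
A competitor with w wins dominates both others in C(w,2) triples; summing gives 3 + 15 + 6 + 3 + 1 + 3 + 3 + 6 = 40 transitive triples.
Total triples C(8,3) = 56, so cyclic triples = 56 − 40 = 16.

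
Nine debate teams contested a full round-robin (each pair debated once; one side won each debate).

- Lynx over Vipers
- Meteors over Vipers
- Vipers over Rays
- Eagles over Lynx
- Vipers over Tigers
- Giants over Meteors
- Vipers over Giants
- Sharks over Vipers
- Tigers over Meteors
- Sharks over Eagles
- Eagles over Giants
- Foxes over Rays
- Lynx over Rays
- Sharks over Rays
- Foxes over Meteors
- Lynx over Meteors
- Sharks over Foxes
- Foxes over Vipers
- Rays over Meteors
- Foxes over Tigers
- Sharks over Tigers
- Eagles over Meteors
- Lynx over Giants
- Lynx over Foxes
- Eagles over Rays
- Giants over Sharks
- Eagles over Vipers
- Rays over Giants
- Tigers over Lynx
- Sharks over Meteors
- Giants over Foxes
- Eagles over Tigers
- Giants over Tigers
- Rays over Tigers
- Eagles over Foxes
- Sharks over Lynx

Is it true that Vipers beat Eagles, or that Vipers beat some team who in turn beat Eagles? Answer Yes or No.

Vipers did not beat Eagles directly.
Vipers beat Rays, Giants, Tigers, but each of them lost to Eagles. No two-step path.

No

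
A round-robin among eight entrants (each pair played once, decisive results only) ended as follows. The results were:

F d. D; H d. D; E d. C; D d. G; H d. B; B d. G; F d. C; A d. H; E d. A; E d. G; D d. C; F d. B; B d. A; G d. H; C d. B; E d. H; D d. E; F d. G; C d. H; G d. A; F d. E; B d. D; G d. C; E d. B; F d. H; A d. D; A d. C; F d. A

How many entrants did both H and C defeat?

1

H beat: B, D.
C beat: B, H.
Both beat: B — 1.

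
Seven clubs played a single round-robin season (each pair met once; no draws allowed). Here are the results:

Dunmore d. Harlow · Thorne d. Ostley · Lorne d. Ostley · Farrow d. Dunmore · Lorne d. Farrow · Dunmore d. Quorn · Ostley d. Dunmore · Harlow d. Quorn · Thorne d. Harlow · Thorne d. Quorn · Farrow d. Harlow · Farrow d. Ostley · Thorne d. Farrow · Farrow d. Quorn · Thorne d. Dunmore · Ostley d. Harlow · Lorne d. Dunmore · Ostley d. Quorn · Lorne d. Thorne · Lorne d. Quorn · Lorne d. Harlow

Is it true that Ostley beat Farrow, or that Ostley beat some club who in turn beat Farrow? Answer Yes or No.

No

Ostley did not beat Farrow directly.
Ostley beat Quorn, Dunmore, Harlow, but each of them lost to Farrow. No two-step path.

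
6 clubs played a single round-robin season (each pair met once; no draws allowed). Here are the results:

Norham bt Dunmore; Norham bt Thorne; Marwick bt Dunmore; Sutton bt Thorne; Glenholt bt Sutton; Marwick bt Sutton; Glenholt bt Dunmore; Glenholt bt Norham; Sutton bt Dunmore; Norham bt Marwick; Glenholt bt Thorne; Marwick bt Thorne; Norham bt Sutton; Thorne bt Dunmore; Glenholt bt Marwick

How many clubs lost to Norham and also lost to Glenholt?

4

Norham beat: Marwick, Sutton, Dunmore, Thorne.
Glenholt beat: Norham, Marwick, Sutton, Dunmore, Thorne.
Both beat: Marwick, Sutton, Dunmore, Thorne — 4.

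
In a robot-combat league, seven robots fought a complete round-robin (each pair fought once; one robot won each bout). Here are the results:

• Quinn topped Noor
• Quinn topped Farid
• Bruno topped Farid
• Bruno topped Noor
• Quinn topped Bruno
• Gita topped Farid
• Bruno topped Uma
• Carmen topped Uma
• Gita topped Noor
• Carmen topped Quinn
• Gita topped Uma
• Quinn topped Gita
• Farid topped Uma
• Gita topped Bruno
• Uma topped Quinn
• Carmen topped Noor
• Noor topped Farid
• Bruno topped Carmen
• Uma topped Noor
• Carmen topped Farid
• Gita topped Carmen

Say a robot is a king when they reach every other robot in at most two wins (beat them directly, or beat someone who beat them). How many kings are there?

Carmen reaches everyone (king).
Quinn reaches everyone (king).
Gita reaches everyone (king).
Bruno cannot reach Gita in two steps.
Uma cannot reach Carmen in two steps.
Noor cannot reach Carmen, Quinn, Gita, Bruno in two steps.
Farid cannot reach Carmen, Gita, Bruno in two steps.
Kings: Carmen, Quinn, Gita — 3.

3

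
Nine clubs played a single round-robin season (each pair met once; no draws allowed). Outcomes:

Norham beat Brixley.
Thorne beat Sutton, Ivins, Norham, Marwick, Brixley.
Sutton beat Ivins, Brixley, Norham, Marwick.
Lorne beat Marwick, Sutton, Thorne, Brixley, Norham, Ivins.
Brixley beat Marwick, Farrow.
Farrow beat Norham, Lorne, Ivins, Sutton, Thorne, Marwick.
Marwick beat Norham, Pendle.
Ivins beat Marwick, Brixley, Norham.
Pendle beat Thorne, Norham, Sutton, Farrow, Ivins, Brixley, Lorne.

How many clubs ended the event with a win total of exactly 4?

Win totals: Ivins 3, Lorne 6, Sutton 4, Pendle 7, Norham 1, Thorne 5, Brixley 2, Farrow 6, Marwick 2.
Exactly 4: Sutton — 1 club.

1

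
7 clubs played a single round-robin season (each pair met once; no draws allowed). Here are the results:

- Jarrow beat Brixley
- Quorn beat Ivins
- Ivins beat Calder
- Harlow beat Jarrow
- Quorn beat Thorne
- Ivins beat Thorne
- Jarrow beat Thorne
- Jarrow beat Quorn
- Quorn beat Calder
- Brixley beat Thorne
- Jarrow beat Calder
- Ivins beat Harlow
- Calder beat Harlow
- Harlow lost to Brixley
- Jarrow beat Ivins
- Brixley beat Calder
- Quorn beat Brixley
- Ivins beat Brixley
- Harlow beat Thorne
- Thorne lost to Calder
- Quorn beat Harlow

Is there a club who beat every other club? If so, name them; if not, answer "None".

None

Highest win total is Quorn with 5 (out of 6 possible).
Quorn lost to Jarrow, so no club went undefeated.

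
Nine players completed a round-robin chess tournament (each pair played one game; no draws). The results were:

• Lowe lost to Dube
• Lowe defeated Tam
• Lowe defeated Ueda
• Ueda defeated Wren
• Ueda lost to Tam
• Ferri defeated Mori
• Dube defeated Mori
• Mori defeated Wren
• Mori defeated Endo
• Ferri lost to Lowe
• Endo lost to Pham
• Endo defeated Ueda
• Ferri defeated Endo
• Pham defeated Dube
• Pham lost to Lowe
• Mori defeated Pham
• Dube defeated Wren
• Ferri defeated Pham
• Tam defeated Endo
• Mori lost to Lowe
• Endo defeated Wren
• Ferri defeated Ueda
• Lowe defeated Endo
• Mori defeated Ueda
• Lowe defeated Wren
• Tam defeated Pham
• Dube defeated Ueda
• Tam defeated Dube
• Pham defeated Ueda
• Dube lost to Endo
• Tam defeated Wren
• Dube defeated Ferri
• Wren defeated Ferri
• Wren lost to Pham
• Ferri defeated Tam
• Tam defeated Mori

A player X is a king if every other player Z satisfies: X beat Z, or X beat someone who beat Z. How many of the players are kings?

3

Ferri cannot reach Lowe in two steps.
Endo cannot reach Pham, Tam in two steps.
Pham cannot reach Tam in two steps.
Dube reaches everyone (king).
Wren cannot reach Dube, Lowe in two steps.
Ueda cannot reach Endo, Pham, Dube, Lowe, Mori, Tam in two steps.
Lowe reaches everyone (king).
Mori cannot reach Lowe, Tam in two steps.
Tam reaches everyone (king).
Kings: Dube, Lowe, Tam — 3.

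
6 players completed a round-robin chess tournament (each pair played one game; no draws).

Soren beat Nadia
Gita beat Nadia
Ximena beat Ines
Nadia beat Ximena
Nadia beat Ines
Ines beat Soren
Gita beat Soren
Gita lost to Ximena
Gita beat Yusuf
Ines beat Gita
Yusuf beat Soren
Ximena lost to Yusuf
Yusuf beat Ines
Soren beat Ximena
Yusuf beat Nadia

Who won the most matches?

Win totals: Gita 3, Yusuf 4, Ines 2, Soren 2, Nadia 2, Ximena 2.
Yusuf leads with 4 wins (next highest: 3).

Yusuf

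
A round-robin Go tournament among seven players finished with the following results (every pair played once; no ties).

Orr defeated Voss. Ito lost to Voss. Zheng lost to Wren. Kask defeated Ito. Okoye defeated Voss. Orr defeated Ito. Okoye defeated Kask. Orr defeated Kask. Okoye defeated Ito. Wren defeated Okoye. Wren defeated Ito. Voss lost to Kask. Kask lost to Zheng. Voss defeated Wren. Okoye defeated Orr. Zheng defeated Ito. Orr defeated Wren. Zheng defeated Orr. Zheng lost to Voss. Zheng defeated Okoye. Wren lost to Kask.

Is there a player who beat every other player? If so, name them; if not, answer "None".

None

Highest win total is Zheng with 4 (out of 6 possible).
Zheng lost to Voss, Wren, so no player went undefeated.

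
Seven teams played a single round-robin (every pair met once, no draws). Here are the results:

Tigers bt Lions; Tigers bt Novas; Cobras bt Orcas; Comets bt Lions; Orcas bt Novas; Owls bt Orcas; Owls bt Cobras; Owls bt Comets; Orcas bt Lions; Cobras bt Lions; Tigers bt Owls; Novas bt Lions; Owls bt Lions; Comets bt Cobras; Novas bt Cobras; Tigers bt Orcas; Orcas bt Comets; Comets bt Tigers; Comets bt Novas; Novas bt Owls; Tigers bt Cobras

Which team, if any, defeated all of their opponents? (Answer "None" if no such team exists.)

None

Highest win total is Tigers with 5 (out of 6 possible).
Tigers lost to Comets, so no team went undefeated.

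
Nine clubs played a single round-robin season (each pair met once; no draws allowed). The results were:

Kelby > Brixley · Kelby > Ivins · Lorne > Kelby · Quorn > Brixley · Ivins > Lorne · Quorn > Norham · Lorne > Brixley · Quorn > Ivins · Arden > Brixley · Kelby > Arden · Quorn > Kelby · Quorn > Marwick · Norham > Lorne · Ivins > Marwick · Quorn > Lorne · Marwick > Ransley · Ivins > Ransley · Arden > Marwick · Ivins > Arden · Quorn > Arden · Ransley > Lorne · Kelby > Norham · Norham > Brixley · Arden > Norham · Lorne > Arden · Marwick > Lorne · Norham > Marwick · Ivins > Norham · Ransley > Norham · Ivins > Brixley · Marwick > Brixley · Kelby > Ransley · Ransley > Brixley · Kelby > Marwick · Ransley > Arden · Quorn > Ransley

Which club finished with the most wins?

Quorn

Win totals: Ivins 6, Quorn 8, Arden 3, Norham 3, Brixley 0, Kelby 6, Ransley 4, Lorne 3, Marwick 3.
Quorn leads with 8 wins (next highest: 6).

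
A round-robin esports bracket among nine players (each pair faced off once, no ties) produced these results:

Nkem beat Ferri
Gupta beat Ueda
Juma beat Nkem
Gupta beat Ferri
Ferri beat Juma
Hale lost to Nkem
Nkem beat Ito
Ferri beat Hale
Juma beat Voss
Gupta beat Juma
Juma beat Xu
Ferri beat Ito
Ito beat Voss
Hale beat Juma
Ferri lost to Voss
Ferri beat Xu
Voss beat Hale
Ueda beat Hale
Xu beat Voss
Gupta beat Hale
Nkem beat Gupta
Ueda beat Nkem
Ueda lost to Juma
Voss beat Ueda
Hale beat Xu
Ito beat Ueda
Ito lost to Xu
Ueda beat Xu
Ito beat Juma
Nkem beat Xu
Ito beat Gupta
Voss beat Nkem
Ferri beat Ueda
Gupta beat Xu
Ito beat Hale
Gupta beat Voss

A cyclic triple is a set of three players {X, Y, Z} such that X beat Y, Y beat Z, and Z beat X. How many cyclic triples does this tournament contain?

22

Win totals: Juma 4, Gupta 6, Ito 5, Voss 4, Ueda 3, Nkem 5, Ferri 5, Hale 2, Xu 2.
A player with w wins dominates both others in C(w,2) triples; summing gives 6 + 15 + 10 + 6 + 3 + 10 + 10 + 1 + 1 = 62 transitive triples.
Total triples C(9,3) = 84, so cyclic triples = 84 − 62 = 22.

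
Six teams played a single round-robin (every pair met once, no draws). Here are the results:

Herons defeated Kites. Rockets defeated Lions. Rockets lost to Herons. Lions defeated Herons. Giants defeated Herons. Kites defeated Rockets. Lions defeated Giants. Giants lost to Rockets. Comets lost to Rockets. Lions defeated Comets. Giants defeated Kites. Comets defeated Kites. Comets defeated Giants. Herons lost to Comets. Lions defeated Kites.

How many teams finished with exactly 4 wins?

Win totals: Rockets 3, Kites 1, Giants 2, Herons 2, Comets 3, Lions 4.
Exactly 4: Lions — 1 team.

1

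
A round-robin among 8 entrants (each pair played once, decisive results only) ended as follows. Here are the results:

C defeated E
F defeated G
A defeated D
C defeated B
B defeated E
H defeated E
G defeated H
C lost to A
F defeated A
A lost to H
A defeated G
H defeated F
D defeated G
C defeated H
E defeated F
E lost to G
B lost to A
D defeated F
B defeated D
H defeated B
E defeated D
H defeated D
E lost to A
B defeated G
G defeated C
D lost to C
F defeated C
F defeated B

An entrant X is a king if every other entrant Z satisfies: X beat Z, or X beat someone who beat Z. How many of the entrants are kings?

A reaches everyone (king).
B cannot reach A in two steps.
C reaches everyone (king).
D reaches everyone (king).
E cannot reach H in two steps.
F reaches everyone (king).
G reaches everyone (king).
H reaches everyone (king).
Kings: A, C, D, F, G, H — 6.

6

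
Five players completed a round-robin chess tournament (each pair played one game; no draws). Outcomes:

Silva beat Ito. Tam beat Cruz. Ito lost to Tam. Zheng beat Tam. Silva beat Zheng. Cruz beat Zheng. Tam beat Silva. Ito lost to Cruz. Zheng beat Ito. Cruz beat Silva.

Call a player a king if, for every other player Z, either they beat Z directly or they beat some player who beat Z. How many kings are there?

3

Tam reaches everyone (king).
Cruz reaches everyone (king).
Zheng reaches everyone (king).
Silva cannot reach Cruz in two steps.
Ito cannot reach Tam, Cruz, Zheng, Silva in two steps.
Kings: Tam, Cruz, Zheng — 3.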